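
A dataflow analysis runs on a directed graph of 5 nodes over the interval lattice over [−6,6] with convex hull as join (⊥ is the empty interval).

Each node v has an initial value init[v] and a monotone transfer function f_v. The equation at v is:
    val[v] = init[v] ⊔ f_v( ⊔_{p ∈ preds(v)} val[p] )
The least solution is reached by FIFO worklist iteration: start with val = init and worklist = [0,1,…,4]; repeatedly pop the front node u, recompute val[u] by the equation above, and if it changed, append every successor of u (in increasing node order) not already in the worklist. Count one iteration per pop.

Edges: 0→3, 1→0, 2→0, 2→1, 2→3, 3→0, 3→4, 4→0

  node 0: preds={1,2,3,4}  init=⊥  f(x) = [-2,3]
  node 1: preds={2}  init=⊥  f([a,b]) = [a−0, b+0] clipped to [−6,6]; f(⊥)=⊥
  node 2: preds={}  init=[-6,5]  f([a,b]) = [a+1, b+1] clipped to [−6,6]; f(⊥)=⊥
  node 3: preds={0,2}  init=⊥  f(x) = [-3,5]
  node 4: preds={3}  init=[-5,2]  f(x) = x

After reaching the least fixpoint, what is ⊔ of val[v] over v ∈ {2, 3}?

[-6,5]

Worklist (6 pops):
  #1 pop 0: in=[-6,5] → [-2,3] (was ⊥); enqueue []
  #2 pop 1: in=[-6,5] → [-6,5] (was ⊥); enqueue [0]
  #3 pop 2: in=⊥ → [-6,5] (no change)
  #4 pop 3: in=[-6,5] → [-3,5] (was ⊥); enqueue []
  #5 pop 4: in=[-3,5] → [-5,5] (was [-5,2]); enqueue []
  #6 pop 0: in=[-6,5] → [-2,3] (no change)

Fixpoint:
  val[0] = [-2,3]
  val[1] = [-6,5]
  val[2] = [-6,5]
  val[3] = [-3,5]
  val[4] = [-5,5]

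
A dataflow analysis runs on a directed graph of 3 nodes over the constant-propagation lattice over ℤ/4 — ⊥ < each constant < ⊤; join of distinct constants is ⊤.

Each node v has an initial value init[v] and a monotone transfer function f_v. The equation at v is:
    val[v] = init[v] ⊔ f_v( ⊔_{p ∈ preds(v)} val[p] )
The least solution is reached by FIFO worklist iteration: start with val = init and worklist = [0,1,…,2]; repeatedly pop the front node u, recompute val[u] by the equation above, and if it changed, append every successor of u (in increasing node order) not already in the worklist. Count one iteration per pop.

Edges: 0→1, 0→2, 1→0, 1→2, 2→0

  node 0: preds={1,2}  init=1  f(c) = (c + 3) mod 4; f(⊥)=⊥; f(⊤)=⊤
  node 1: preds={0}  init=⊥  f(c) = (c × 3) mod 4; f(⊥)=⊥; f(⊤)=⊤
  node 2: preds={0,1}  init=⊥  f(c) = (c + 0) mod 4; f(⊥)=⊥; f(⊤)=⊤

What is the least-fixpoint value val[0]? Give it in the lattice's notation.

Worklist (7 pops):
  #1 pop 0: in=⊥ → 1 (no change)
  #2 pop 1: in=1 → 3 (was ⊥); enqueue [0]
  #3 pop 2: in=⊤ → ⊤ (was ⊥); enqueue []
  #4 pop 0: in=⊤ → ⊤ (was 1); enqueue [1,2]
  #5 pop 1: in=⊤ → ⊤ (was 3); enqueue [0]
  #6 pop 2: in=⊤ → ⊤ (no change)
  #7 pop 0: in=⊤ → ⊤ (no change)

Fixpoint:
  val[0] = ⊤
  val[1] = ⊤
  val[2] = ⊤

⊤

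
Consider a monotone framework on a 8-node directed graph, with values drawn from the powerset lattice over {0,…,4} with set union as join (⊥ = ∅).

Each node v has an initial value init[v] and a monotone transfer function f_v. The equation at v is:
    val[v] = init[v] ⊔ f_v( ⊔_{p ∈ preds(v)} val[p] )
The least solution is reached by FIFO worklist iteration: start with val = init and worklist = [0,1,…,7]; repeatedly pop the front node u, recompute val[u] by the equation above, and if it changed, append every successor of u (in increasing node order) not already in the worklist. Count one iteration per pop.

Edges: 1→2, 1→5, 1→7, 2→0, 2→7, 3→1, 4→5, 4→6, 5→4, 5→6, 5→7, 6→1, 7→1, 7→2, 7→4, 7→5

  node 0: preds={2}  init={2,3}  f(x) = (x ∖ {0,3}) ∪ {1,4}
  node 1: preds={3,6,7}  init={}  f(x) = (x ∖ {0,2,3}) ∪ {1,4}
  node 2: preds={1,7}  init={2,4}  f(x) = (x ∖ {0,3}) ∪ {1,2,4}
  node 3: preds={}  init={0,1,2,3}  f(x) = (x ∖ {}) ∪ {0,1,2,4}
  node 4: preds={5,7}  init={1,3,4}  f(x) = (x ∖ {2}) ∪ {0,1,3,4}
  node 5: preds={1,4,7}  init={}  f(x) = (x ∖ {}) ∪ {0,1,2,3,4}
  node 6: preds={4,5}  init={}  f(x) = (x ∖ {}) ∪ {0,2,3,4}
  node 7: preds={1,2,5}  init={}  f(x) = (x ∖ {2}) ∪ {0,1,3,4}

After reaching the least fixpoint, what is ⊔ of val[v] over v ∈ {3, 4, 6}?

{0,1,2,3,4}

Worklist (13 pops):
  #1 pop 0: in={2,4} → {1,2,3,4} (was {2,3}); enqueue []
  #2 pop 1: in={0,1,2,3} → {1,4} (was {}); enqueue []
  #3 pop 2: in={1,4} → {1,2,4} (was {2,4}); enqueue [0]
  #4 pop 3: in={} → {0,1,2,3,4} (was {0,1,2,3}); enqueue [1]
  #5 pop 4: in={} → {0,1,3,4} (was {1,3,4}); enqueue []
  #6 pop 5: in={0,1,3,4} → {0,1,2,3,4} (was {}); enqueue [4]
  #7 pop 6: in={0,1,2,3,4} → {0,1,2,3,4} (was {}); enqueue []
  #8 pop 7: in={0,1,2,3,4} → {0,1,3,4} (was {}); enqueue [2,5]
  #9 pop 0: in={1,2,4} → {1,2,3,4} (no change)
  #10 pop 1: in={0,1,2,3,4} → {1,4} (no change)
  #11 pop 4: in={0,1,2,3,4} → {0,1,3,4} (no change)
  #12 pop 2: in={0,1,3,4} → {1,2,4} (no change)
  #13 pop 5: in={0,1,3,4} → {0,1,2,3,4} (no change)

Fixpoint:
  val[0] = {1,2,3,4}
  val[1] = {1,4}
  val[2] = {1,2,4}
  val[3] = {0,1,2,3,4}
  val[4] = {0,1,3,4}
  val[5] = {0,1,2,3,4}
  val[6] = {0,1,2,3,4}
  val[7] = {0,1,3,4}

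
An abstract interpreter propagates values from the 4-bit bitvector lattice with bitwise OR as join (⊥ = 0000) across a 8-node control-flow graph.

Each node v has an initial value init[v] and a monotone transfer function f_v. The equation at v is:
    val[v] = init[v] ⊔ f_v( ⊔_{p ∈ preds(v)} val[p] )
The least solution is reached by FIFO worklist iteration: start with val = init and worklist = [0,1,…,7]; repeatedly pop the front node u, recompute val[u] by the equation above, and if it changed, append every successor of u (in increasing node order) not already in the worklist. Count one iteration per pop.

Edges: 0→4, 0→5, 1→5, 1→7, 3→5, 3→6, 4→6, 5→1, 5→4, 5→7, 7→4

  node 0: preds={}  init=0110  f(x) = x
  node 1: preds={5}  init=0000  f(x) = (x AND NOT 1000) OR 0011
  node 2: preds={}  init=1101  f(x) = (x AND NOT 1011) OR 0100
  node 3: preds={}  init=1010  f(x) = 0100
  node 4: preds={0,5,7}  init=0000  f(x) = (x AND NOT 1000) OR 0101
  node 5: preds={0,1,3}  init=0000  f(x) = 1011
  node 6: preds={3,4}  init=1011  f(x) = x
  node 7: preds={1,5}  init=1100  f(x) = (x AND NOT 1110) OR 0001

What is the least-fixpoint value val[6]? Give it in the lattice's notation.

Iteration log — 10 steps:
  step 1. node 0  ⊔preds=0000  new=0110  stable
  step 2. node 1  ⊔preds=0000  new=0011  old=0000  +wl: 
  step 3. node 2  ⊔preds=0000  new=1101  stable
  step 4. node 3  ⊔preds=0000  new=1110  old=1010  +wl: 
  step 5. node 4  ⊔preds=1110  new=0111  old=0000  +wl: 
  step 6. node 5  ⊔preds=1111  new=1011  old=0000  +wl: 1,4
  step 7. node 6  ⊔preds=1111  new=1111  old=1011  +wl: 
  step 8. node 7  ⊔preds=1011  new=1101  old=1100  +wl: 
  step 9. node 1  ⊔preds=1011  new=0011  stable
  step 10. node 4  ⊔preds=1111  new=0111  stable

Least fixpoint reached:
  node 0: 0110
  node 1: 0011
  node 2: 1101
  node 3: 1110
  node 4: 0111
  node 5: 1011
  node 6: 1111
  node 7: 1101

1111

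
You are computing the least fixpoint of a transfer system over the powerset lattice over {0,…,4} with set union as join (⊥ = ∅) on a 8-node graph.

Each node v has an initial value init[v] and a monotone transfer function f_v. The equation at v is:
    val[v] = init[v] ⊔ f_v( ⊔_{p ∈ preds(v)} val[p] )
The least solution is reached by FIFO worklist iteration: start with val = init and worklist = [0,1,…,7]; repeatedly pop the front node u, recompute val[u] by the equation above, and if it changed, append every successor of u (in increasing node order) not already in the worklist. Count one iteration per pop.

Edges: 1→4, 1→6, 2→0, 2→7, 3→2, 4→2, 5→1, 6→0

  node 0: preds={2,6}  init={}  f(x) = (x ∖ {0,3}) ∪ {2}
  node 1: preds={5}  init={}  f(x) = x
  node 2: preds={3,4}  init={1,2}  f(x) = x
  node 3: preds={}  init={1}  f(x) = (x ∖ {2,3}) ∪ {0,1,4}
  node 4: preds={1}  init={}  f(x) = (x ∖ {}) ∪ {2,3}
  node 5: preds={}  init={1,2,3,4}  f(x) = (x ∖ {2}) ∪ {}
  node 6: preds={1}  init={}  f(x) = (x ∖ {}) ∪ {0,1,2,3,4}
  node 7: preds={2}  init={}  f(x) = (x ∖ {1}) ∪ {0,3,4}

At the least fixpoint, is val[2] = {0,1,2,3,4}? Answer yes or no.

yes

Worklist (11 pops):
  #1 pop 0: in={1,2} → {1,2} (was {}); enqueue []
  #2 pop 1: in={1,2,3,4} → {1,2,3,4} (was {}); enqueue []
  #3 pop 2: in={1} → {1,2} (no change)
  #4 pop 3: in={} → {0,1,4} (was {1}); enqueue [2]
  #5 pop 4: in={1,2,3,4} → {1,2,3,4} (was {}); enqueue []
  #6 pop 5: in={} → {1,2,3,4} (no change)
  #7 pop 6: in={1,2,3,4} → {0,1,2,3,4} (was {}); enqueue [0]
  #8 pop 7: in={1,2} → {0,2,3,4} (was {}); enqueue []
  #9 pop 2: in={0,1,2,3,4} → {0,1,2,3,4} (was {1,2}); enqueue [7]
  #10 pop 0: in={0,1,2,3,4} → {1,2,4} (was {1,2}); enqueue []
  #11 pop 7: in={0,1,2,3,4} → {0,2,3,4} (no change)

Fixpoint:
  val[0] = {1,2,4}
  val[1] = {1,2,3,4}
  val[2] = {0,1,2,3,4}
  val[3] = {0,1,4}
  val[4] = {1,2,3,4}
  val[5] = {1,2,3,4}
  val[6] = {0,1,2,3,4}
  val[7] = {0,2,3,4}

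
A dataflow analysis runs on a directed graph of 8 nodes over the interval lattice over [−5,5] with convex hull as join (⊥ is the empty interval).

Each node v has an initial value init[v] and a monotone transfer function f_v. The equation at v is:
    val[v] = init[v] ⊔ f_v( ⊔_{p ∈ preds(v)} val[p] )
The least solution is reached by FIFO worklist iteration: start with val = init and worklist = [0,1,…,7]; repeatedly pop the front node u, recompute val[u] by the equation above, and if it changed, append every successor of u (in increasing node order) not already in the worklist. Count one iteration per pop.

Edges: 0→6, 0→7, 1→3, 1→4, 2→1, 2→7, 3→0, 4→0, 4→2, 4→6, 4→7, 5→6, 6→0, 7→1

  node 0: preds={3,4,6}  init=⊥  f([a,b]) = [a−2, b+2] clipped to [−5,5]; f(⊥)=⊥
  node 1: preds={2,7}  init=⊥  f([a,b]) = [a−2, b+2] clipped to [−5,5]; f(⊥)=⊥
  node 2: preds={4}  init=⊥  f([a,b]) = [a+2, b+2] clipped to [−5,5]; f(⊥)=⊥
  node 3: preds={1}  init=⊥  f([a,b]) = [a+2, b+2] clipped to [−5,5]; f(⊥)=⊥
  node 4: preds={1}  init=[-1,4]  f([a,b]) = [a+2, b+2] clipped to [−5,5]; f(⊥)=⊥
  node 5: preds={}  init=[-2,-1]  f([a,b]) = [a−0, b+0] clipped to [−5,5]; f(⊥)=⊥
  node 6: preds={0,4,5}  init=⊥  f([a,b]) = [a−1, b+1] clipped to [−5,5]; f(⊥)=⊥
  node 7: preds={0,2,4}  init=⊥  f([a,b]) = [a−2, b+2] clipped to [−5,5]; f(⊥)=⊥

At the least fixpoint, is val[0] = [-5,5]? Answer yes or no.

Iteration log — 18 steps:
  step 1. node 0  ⊔preds=[-1,4]  new=[-3,5]  old=⊥  +wl: 
  step 2. node 1  ⊔preds=⊥  new=⊥  stable
  step 3. node 2  ⊔preds=[-1,4]  new=[1,5]  old=⊥  +wl: 1
  step 4. node 3  ⊔preds=⊥  new=⊥  stable
  step 5. node 4  ⊔preds=⊥  new=[-1,4]  stable
  step 6. node 5  ⊔preds=⊥  new=[-2,-1]  stable
  step 7. node 6  ⊔preds=[-3,5]  new=[-4,5]  old=⊥  +wl: 0
  step 8. node 7  ⊔preds=[-3,5]  new=[-5,5]  old=⊥  +wl: 
  step 9. node 1  ⊔preds=[-5,5]  new=[-5,5]  old=⊥  +wl: 3,4
  step 10. node 0  ⊔preds=[-4,5]  new=[-5,5]  old=[-3,5]  +wl: 6,7
  step 11. node 3  ⊔preds=[-5,5]  new=[-3,5]  old=⊥  +wl: 0
  step 12. node 4  ⊔preds=[-5,5]  new=[-3,5]  old=[-1,4]  +wl: 2
  step 13. node 6  ⊔preds=[-5,5]  new=[-5,5]  old=[-4,5]  +wl: 
  step 14. node 7  ⊔preds=[-5,5]  new=[-5,5]  stable
  step 15. node 0  ⊔preds=[-5,5]  new=[-5,5]  stable
  step 16. node 2  ⊔preds=[-3,5]  new=[-1,5]  old=[1,5]  +wl: 1,7
  step 17. node 1  ⊔preds=[-5,5]  new=[-5,5]  stable
  step 18. node 7  ⊔preds=[-5,5]  new=[-5,5]  stable

Least fixpoint reached:
  node 0: [-5,5]
  node 1: [-5,5]
  node 2: [-1,5]
  node 3: [-3,5]
  node 4: [-3,5]
  node 5: [-2,-1]
  node 6: [-5,5]
  node 7: [-5,5]

yes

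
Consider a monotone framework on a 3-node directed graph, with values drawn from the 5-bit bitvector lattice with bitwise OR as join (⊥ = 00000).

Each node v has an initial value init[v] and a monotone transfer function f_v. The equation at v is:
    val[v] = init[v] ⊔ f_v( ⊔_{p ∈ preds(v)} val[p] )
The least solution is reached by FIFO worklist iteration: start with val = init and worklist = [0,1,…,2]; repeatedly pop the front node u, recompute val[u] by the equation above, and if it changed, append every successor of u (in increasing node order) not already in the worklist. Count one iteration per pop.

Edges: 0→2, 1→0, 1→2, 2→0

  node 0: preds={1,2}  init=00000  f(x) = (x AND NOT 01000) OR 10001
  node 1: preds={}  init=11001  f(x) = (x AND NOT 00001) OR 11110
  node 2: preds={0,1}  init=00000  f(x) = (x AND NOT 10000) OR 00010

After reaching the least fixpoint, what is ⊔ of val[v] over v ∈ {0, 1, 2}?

Worklist (5 pops):
  #1 pop 0: in=11001 → 10001 (was 00000); enqueue []
  #2 pop 1: in=00000 → 11111 (was 11001); enqueue [0]
  #3 pop 2: in=11111 → 01111 (was 00000); enqueue []
  #4 pop 0: in=11111 → 10111 (was 10001); enqueue [2]
  #5 pop 2: in=11111 → 01111 (no change)

Fixpoint:
  val[0] = 10111
  val[1] = 11111
  val[2] = 01111

11111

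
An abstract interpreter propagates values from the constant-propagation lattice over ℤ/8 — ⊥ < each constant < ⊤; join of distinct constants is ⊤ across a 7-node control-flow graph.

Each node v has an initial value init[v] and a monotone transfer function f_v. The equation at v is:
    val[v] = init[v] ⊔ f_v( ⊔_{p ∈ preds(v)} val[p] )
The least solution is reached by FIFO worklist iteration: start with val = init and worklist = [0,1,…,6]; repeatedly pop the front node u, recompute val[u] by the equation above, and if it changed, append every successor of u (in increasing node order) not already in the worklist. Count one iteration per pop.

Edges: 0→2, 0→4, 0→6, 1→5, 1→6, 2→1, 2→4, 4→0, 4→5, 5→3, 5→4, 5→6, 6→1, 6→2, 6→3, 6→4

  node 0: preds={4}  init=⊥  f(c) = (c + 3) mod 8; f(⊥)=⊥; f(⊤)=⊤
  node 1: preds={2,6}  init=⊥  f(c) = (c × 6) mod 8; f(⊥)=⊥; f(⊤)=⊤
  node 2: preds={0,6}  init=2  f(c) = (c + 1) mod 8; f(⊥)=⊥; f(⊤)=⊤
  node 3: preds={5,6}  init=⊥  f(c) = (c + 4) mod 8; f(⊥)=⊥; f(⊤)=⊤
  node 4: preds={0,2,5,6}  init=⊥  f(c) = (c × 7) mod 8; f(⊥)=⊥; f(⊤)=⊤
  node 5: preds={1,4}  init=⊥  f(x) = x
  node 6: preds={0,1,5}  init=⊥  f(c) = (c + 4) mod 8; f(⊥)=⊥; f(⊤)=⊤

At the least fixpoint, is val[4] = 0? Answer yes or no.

no

Iteration log — 19 steps:
  step 1. node 0  ⊔preds=⊥  new=⊥  stable
  step 2. node 1  ⊔preds=2  new=4  old=⊥  +wl: 
  step 3. node 2  ⊔preds=⊥  new=2  stable
  step 4. node 3  ⊔preds=⊥  new=⊥  stable
  step 5. node 4  ⊔preds=2  new=6  old=⊥  +wl: 0
  step 6. node 5  ⊔preds=⊤  new=⊤  old=⊥  +wl: 3,4
  step 7. node 6  ⊔preds=⊤  new=⊤  old=⊥  +wl: 1,2
  step 8. node 0  ⊔preds=6  new=1  old=⊥  +wl: 6
  step 9. node 3  ⊔preds=⊤  new=⊤  old=⊥  +wl: 
  step 10. node 4  ⊔preds=⊤  new=⊤  old=6  +wl: 0,5
  step 11. node 1  ⊔preds=⊤  new=⊤  old=4  +wl: 
  step 12. node 2  ⊔preds=⊤  new=⊤  old=2  +wl: 1,4
  step 13. node 6  ⊔preds=⊤  new=⊤  stable
  step 14. node 0  ⊔preds=⊤  new=⊤  old=1  +wl: 2,6
  step 15. node 5  ⊔preds=⊤  new=⊤  stable
  step 16. node 1  ⊔preds=⊤  new=⊤  stable
  step 17. node 4  ⊔preds=⊤  new=⊤  stable
  step 18. node 2  ⊔preds=⊤  new=⊤  stable
  step 19. node 6  ⊔preds=⊤  new=⊤  stable

Least fixpoint reached:
  node 0: ⊤
  node 1: ⊤
  node 2: ⊤
  node 3: ⊤
  node 4: ⊤
  node 5: ⊤
  node 6: ⊤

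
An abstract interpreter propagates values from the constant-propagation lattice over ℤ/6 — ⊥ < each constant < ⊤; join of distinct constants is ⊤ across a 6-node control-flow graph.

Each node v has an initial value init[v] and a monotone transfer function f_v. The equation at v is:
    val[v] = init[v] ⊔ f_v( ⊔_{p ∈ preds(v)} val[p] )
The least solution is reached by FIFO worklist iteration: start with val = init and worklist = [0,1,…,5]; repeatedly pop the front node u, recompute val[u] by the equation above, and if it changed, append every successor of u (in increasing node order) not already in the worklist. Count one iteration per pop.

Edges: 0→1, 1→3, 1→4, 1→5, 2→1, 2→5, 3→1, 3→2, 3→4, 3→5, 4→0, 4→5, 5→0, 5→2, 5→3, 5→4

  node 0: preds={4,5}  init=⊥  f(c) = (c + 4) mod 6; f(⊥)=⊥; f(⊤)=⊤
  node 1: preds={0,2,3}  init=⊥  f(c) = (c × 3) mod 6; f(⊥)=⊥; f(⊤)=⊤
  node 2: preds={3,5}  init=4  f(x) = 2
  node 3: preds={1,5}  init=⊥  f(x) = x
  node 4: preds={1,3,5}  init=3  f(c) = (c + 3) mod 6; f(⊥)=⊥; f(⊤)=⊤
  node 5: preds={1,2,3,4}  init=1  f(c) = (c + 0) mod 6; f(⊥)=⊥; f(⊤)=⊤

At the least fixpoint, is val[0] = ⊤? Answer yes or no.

Iteration log — 11 steps:
  step 1. node 0  ⊔preds=⊤  new=⊤  old=⊥  +wl: 
  step 2. node 1  ⊔preds=⊤  new=⊤  old=⊥  +wl: 
  step 3. node 2  ⊔preds=1  new=⊤  old=4  +wl: 1
  step 4. node 3  ⊔preds=⊤  new=⊤  old=⊥  +wl: 2
  step 5. node 4  ⊔preds=⊤  new=⊤  old=3  +wl: 0
  step 6. node 5  ⊔preds=⊤  new=⊤  old=1  +wl: 3,4
  step 7. node 1  ⊔preds=⊤  new=⊤  stable
  step 8. node 2  ⊔preds=⊤  new=⊤  stable
  step 9. node 0  ⊔preds=⊤  new=⊤  stable
  step 10. node 3  ⊔preds=⊤  new=⊤  stable
  step 11. node 4  ⊔preds=⊤  new=⊤  stable

Least fixpoint reached:
  node 0: ⊤
  node 1: ⊤
  node 2: ⊤
  node 3: ⊤
  node 4: ⊤
  node 5: ⊤

yes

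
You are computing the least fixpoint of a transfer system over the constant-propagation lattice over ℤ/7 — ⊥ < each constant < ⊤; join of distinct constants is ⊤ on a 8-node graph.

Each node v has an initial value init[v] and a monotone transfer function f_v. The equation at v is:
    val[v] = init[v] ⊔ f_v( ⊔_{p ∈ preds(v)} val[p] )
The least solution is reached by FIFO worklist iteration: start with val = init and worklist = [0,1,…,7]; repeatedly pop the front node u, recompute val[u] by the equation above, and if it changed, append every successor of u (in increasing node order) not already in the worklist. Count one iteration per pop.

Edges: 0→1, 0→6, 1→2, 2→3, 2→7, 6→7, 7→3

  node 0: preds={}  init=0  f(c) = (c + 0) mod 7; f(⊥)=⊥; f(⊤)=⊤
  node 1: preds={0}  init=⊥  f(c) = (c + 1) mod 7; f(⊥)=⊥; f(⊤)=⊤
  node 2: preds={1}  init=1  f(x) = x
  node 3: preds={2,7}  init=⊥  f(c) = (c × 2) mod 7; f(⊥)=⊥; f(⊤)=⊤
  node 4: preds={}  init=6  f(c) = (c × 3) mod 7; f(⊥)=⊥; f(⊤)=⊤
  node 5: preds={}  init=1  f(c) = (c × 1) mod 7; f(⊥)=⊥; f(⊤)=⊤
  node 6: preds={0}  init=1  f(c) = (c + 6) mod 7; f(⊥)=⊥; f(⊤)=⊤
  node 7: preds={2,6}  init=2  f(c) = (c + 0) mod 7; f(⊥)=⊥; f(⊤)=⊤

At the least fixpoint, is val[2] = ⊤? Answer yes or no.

no

Iteration log — 9 steps:
  step 1. node 0  ⊔preds=⊥  new=0  stable
  step 2. node 1  ⊔preds=0  new=1  old=⊥  +wl: 
  step 3. node 2  ⊔preds=1  new=1  stable
  step 4. node 3  ⊔preds=⊤  new=⊤  old=⊥  +wl: 
  step 5. node 4  ⊔preds=⊥  new=6  stable
  step 6. node 5  ⊔preds=⊥  new=1  stable
  step 7. node 6  ⊔preds=0  new=⊤  old=1  +wl: 
  step 8. node 7  ⊔preds=⊤  new=⊤  old=2  +wl: 3
  step 9. node 3  ⊔preds=⊤  new=⊤  stable

Least fixpoint reached:
  node 0: 0
  node 1: 1
  node 2: 1
  node 3: ⊤
  node 4: 6
  node 5: 1
  node 6: ⊤
  node 7: ⊤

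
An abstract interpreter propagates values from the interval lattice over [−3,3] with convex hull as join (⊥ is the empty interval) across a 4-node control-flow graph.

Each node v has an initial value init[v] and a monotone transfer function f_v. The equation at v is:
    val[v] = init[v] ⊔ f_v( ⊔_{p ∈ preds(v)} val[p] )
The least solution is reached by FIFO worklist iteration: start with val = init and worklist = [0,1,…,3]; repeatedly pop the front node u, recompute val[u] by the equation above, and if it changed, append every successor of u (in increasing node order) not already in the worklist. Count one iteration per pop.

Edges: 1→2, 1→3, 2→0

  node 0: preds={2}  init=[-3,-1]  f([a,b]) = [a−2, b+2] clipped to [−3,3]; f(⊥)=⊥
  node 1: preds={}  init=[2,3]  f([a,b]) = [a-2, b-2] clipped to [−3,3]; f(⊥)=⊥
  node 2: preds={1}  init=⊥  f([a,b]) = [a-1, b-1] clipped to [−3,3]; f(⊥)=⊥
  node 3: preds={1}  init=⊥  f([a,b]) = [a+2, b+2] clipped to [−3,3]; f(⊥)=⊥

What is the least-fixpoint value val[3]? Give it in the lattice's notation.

Trace (5 dequeues):
  [1] u=0 | in ⊥ | out [-3,-1] | ==
  [2] u=1 | in ⊥ | out [2,3] | ==
  [3] u=2 | in [2,3] | out [1,2] | prev ⊥ | push {0}
  [4] u=3 | in [2,3] | out [3,3] | prev ⊥ | push {}
  [5] u=0 | in [1,2] | out [-3,3] | prev [-3,-1] | push {}

Converged values:
  [0] [-3,3]
  [1] [2,3]
  [2] [1,2]
  [3] [3,3]

[3,3]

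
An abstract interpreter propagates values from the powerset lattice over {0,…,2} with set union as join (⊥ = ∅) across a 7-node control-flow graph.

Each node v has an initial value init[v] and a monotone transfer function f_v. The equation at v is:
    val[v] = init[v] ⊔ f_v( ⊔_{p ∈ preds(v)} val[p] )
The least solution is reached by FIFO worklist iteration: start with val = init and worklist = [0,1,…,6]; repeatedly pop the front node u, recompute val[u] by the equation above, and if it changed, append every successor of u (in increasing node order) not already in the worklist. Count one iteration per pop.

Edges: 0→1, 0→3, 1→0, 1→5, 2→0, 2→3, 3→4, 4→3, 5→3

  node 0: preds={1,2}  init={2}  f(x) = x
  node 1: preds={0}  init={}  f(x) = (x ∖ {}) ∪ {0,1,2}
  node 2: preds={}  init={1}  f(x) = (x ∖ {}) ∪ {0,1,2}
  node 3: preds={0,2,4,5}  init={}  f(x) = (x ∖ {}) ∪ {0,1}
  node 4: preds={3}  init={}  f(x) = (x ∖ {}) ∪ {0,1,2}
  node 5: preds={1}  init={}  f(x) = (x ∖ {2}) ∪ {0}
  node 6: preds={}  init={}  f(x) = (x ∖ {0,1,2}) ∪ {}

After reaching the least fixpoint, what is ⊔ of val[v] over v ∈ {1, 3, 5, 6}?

{0,1,2}

Worklist (10 pops):
  #1 pop 0: in={1} → {1,2} (was {2}); enqueue []
  #2 pop 1: in={1,2} → {0,1,2} (was {}); enqueue [0]
  #3 pop 2: in={} → {0,1,2} (was {1}); enqueue []
  #4 pop 3: in={0,1,2} → {0,1,2} (was {}); enqueue []
  #5 pop 4: in={0,1,2} → {0,1,2} (was {}); enqueue [3]
  #6 pop 5: in={0,1,2} → {0,1} (was {}); enqueue []
  #7 pop 6: in={} → {} (no change)
  #8 pop 0: in={0,1,2} → {0,1,2} (was {1,2}); enqueue [1]
  #9 pop 3: in={0,1,2} → {0,1,2} (no change)
  #10 pop 1: in={0,1,2} → {0,1,2} (no change)

Fixpoint:
  val[0] = {0,1,2}
  val[1] = {0,1,2}
  val[2] = {0,1,2}
  val[3] = {0,1,2}
  val[4] = {0,1,2}
  val[5] = {0,1}
  val[6] = {}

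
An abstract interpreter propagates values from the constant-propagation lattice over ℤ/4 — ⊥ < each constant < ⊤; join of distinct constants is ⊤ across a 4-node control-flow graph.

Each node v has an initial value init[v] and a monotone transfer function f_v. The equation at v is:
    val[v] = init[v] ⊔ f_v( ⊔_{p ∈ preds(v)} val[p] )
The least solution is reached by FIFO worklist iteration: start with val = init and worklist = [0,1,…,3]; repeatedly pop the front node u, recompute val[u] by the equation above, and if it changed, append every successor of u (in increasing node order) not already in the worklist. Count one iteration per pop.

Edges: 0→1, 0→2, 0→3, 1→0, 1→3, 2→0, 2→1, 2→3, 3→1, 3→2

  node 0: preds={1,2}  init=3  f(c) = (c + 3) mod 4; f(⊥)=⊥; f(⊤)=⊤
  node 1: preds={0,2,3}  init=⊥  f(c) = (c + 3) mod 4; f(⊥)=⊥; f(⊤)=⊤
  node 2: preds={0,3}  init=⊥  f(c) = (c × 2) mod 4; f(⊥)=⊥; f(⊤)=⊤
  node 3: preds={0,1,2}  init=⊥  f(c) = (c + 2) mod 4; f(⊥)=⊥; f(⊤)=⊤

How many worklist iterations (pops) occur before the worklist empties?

10

Iteration log — 10 steps:
  step 1. node 0  ⊔preds=⊥  new=3  stable
  step 2. node 1  ⊔preds=3  new=2  old=⊥  +wl: 0
  step 3. node 2  ⊔preds=3  new=2  old=⊥  +wl: 1
  step 4. node 3  ⊔preds=⊤  new=⊤  old=⊥  +wl: 2
  step 5. node 0  ⊔preds=2  new=⊤  old=3  +wl: 3
  step 6. node 1  ⊔preds=⊤  new=⊤  old=2  +wl: 0
  step 7. node 2  ⊔preds=⊤  new=⊤  old=2  +wl: 1
  step 8. node 3  ⊔preds=⊤  new=⊤  stable
  step 9. node 0  ⊔preds=⊤  new=⊤  stable
  step 10. node 1  ⊔preds=⊤  new=⊤  stable

Least fixpoint reached:
  node 0: ⊤
  node 1: ⊤
  node 2: ⊤
  node 3: ⊤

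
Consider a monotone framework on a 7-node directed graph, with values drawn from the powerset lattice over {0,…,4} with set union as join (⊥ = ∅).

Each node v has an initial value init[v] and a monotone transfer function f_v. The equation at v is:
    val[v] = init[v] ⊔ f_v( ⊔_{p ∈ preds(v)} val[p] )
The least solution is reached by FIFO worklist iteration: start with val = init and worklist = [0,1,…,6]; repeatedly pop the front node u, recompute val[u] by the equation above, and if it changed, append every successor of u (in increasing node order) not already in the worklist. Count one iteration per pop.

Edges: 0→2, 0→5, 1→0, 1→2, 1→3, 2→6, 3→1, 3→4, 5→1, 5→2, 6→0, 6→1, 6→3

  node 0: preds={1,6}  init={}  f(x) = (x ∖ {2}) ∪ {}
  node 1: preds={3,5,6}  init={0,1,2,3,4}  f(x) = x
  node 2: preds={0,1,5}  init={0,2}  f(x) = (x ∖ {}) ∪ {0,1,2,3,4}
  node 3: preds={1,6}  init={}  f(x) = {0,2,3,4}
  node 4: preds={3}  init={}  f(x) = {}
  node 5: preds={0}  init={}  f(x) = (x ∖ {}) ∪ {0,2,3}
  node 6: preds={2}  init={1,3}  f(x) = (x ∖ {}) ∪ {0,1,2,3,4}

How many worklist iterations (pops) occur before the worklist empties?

Iteration log — 11 steps:
  step 1. node 0  ⊔preds={0,1,2,3,4}  new={0,1,3,4}  old={}  +wl: 
  step 2. node 1  ⊔preds={1,3}  new={0,1,2,3,4}  stable
  step 3. node 2  ⊔preds={0,1,2,3,4}  new={0,1,2,3,4}  old={0,2}  +wl: 
  step 4. node 3  ⊔preds={0,1,2,3,4}  new={0,2,3,4}  old={}  +wl: 1
  step 5. node 4  ⊔preds={0,2,3,4}  new={}  stable
  step 6. node 5  ⊔preds={0,1,3,4}  new={0,1,2,3,4}  old={}  +wl: 2
  step 7. node 6  ⊔preds={0,1,2,3,4}  new={0,1,2,3,4}  old={1,3}  +wl: 0,3
  step 8. node 1  ⊔preds={0,1,2,3,4}  new={0,1,2,3,4}  stable
  step 9. node 2  ⊔preds={0,1,2,3,4}  new={0,1,2,3,4}  stable
  step 10. node 0  ⊔preds={0,1,2,3,4}  new={0,1,3,4}  stable
  step 11. node 3  ⊔preds={0,1,2,3,4}  new={0,2,3,4}  stable

Least fixpoint reached:
  node 0: {0,1,3,4}
  node 1: {0,1,2,3,4}
  node 2: {0,1,2,3,4}
  node 3: {0,2,3,4}
  node 4: {}
  node 5: {0,1,2,3,4}
  node 6: {0,1,2,3,4}

11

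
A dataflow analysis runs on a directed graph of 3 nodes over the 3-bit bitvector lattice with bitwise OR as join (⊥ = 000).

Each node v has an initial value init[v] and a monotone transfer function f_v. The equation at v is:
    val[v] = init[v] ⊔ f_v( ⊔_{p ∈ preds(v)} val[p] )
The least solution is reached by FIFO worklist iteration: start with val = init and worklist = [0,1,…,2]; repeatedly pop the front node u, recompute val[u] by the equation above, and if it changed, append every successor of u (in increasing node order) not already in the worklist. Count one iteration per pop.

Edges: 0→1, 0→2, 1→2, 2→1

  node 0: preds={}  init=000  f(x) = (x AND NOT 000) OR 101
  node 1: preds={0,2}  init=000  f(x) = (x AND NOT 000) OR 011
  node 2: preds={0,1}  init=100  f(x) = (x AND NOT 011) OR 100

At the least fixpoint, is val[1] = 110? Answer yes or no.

no

Iteration log — 3 steps:
  step 1. node 0  ⊔preds=000  new=101  old=000  +wl: 
  step 2. node 1  ⊔preds=101  new=111  old=000  +wl: 
  step 3. node 2  ⊔preds=111  new=100  stable

Least fixpoint reached:
  node 0: 101
  node 1: 111
  node 2: 100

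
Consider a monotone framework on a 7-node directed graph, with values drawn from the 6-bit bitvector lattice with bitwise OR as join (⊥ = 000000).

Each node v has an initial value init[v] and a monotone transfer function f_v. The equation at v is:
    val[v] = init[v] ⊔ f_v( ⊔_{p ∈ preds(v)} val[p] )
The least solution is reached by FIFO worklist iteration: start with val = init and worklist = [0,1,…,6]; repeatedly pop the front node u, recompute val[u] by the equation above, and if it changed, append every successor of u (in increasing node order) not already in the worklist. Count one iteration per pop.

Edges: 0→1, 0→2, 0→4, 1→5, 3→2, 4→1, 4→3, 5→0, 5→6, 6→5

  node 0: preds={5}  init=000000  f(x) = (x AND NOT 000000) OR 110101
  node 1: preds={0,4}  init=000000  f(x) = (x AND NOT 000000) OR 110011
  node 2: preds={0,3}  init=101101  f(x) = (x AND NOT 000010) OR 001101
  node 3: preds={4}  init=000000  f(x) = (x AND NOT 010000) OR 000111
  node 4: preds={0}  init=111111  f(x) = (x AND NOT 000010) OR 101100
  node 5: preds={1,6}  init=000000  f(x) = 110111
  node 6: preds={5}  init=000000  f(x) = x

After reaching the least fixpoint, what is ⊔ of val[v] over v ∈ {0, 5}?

Trace (13 dequeues):
  [1] u=0 | in 000000 | out 110101 | prev 000000 | push {}
  [2] u=1 | in 111111 | out 111111 | prev 000000 | push {}
  [3] u=2 | in 110101 | out 111101 | prev 101101 | push {}
  [4] u=3 | in 111111 | out 101111 | prev 000000 | push {2}
  [5] u=4 | in 110101 | out 111111 | ==
  [6] u=5 | in 111111 | out 110111 | prev 000000 | push {0}
  [7] u=6 | in 110111 | out 110111 | prev 000000 | push {5}
  [8] u=2 | in 111111 | out 111101 | ==
  [9] u=0 | in 110111 | out 110111 | prev 110101 | push {1,2,4}
  [10] u=5 | in 111111 | out 110111 | ==
  [11] u=1 | in 111111 | out 111111 | ==
  [12] u=2 | in 111111 | out 111101 | ==
  [13] u=4 | in 110111 | out 111111 | ==

Converged values:
  [0] 110111
  [1] 111111
  [2] 111101
  [3] 101111
  [4] 111111
  [5] 110111
  [6] 110111

110111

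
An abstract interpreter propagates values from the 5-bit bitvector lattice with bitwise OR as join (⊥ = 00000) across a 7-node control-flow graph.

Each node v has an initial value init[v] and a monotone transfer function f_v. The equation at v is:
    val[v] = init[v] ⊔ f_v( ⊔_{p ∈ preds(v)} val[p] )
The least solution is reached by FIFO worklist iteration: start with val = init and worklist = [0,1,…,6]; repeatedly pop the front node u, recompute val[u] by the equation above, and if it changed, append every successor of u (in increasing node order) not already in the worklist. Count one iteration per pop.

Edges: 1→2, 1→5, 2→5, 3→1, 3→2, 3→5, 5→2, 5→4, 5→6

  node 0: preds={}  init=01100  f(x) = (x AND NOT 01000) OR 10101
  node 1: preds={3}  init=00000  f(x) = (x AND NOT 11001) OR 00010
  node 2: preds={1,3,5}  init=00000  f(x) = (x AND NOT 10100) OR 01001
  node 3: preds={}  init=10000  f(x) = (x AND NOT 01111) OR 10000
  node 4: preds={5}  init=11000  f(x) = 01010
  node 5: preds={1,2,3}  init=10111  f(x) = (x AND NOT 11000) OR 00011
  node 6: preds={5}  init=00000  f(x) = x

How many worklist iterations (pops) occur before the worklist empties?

Trace (7 dequeues):
  [1] u=0 | in 00000 | out 11101 | prev 01100 | push {}
  [2] u=1 | in 10000 | out 00010 | prev 00000 | push {}
  [3] u=2 | in 10111 | out 01011 | prev 00000 | push {}
  [4] u=3 | in 00000 | out 10000 | ==
  [5] u=4 | in 10111 | out 11010 | prev 11000 | push {}
  [6] u=5 | in 11011 | out 10111 | ==
  [7] u=6 | in 10111 | out 10111 | prev 00000 | push {}

Converged values:
  [0] 11101
  [1] 00010
  [2] 01011
  [3] 10000
  [4] 11010
  [5] 10111
  [6] 10111

7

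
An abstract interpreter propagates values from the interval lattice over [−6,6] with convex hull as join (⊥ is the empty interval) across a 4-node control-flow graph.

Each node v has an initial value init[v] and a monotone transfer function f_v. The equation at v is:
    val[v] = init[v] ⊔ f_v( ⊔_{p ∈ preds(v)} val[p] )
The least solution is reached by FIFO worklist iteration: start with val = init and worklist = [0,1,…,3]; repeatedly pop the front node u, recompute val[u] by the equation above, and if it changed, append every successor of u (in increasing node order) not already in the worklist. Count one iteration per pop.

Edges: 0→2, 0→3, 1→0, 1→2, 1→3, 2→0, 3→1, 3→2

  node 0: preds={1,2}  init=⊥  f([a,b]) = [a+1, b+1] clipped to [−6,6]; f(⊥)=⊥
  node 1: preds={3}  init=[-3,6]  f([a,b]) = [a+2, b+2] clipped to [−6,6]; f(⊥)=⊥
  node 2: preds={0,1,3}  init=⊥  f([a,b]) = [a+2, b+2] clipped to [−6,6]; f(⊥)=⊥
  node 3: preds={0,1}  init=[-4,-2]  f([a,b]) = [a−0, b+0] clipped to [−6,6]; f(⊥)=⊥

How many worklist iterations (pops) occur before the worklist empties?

Worklist (7 pops):
  #1 pop 0: in=[-3,6] → [-2,6] (was ⊥); enqueue []
  #2 pop 1: in=[-4,-2] → [-3,6] (no change)
  #3 pop 2: in=[-4,6] → [-2,6] (was ⊥); enqueue [0]
  #4 pop 3: in=[-3,6] → [-4,6] (was [-4,-2]); enqueue [1,2]
  #5 pop 0: in=[-3,6] → [-2,6] (no change)
  #6 pop 1: in=[-4,6] → [-3,6] (no change)
  #7 pop 2: in=[-4,6] → [-2,6] (no change)

Fixpoint:
  val[0] = [-2,6]
  val[1] = [-3,6]
  val[2] = [-2,6]
  val[3] = [-4,6]

7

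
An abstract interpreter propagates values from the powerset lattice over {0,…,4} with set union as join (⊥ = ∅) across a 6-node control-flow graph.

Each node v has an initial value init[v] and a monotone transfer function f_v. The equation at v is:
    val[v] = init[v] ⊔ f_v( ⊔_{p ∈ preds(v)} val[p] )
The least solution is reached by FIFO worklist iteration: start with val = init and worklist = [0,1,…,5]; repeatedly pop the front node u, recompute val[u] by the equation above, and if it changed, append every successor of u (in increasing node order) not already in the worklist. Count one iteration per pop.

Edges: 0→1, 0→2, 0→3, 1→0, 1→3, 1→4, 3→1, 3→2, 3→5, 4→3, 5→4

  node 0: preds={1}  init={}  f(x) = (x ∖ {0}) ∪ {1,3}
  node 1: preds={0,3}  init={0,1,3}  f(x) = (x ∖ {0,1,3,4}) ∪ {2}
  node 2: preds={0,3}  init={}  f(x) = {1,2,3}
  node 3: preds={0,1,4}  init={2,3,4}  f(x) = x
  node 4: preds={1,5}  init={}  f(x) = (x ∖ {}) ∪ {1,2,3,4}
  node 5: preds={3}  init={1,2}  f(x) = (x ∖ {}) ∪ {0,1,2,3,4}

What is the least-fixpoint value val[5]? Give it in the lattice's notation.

{0,1,2,3,4}

Worklist (11 pops):
  #1 pop 0: in={0,1,3} → {1,3} (was {}); enqueue []
  #2 pop 1: in={1,2,3,4} → {0,1,2,3} (was {0,1,3}); enqueue [0]
  #3 pop 2: in={1,2,3,4} → {1,2,3} (was {}); enqueue []
  #4 pop 3: in={0,1,2,3} → {0,1,2,3,4} (was {2,3,4}); enqueue [1,2]
  #5 pop 4: in={0,1,2,3} → {0,1,2,3,4} (was {}); enqueue [3]
  #6 pop 5: in={0,1,2,3,4} → {0,1,2,3,4} (was {1,2}); enqueue [4]
  #7 pop 0: in={0,1,2,3} → {1,2,3} (was {1,3}); enqueue []
  #8 pop 1: in={0,1,2,3,4} → {0,1,2,3} (no change)
  #9 pop 2: in={0,1,2,3,4} → {1,2,3} (no change)
  #10 pop 3: in={0,1,2,3,4} → {0,1,2,3,4} (no change)
  #11 pop 4: in={0,1,2,3,4} → {0,1,2,3,4} (no change)

Fixpoint:
  val[0] = {1,2,3}
  val[1] = {0,1,2,3}
  val[2] = {1,2,3}
  val[3] = {0,1,2,3,4}
  val[4] = {0,1,2,3,4}
  val[5] = {0,1,2,3,4}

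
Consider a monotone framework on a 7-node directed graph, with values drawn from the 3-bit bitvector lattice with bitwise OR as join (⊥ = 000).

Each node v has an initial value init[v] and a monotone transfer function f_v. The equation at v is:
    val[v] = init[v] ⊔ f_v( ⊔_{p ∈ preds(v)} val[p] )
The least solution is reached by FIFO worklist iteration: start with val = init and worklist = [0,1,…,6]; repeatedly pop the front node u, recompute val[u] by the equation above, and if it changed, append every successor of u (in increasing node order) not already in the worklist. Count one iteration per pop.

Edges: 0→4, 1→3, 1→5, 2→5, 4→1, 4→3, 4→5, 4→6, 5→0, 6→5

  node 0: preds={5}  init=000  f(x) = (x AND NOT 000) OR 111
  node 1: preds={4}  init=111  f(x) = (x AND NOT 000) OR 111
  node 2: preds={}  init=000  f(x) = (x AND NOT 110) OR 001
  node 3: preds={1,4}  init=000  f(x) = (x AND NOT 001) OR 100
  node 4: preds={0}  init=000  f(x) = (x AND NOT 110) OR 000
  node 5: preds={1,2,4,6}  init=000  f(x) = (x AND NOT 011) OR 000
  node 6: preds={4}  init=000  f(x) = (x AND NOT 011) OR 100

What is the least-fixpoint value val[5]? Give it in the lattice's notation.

100

Worklist (11 pops):
  #1 pop 0: in=000 → 111 (was 000); enqueue []
  #2 pop 1: in=000 → 111 (no change)
  #3 pop 2: in=000 → 001 (was 000); enqueue []
  #4 pop 3: in=111 → 110 (was 000); enqueue []
  #5 pop 4: in=111 → 001 (was 000); enqueue [1,3]
  #6 pop 5: in=111 → 100 (was 000); enqueue [0]
  #7 pop 6: in=001 → 100 (was 000); enqueue [5]
  #8 pop 1: in=001 → 111 (no change)
  #9 pop 3: in=111 → 110 (no change)
  #10 pop 0: in=100 → 111 (no change)
  #11 pop 5: in=111 → 100 (no change)

Fixpoint:
  val[0] = 111
  val[1] = 111
  val[2] = 001
  val[3] = 110
  val[4] = 001
  val[5] = 100
  val[6] = 100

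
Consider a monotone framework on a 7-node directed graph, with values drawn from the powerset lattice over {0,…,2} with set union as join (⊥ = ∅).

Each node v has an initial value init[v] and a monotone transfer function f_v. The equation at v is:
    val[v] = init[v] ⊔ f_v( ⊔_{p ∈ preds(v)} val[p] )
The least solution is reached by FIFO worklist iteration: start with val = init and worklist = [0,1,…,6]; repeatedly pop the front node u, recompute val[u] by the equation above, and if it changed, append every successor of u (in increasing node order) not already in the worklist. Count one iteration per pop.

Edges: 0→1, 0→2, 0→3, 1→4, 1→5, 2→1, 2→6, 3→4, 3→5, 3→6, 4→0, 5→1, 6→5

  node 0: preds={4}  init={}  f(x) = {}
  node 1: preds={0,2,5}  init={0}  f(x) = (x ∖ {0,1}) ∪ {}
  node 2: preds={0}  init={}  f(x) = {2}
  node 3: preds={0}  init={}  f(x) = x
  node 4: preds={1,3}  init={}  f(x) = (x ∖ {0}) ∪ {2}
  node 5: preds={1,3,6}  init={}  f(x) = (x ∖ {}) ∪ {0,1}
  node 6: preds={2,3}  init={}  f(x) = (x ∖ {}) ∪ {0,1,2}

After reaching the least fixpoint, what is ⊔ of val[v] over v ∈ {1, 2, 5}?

Worklist (12 pops):
  #1 pop 0: in={} → {} (no change)
  #2 pop 1: in={} → {0} (no change)
  #3 pop 2: in={} → {2} (was {}); enqueue [1]
  #4 pop 3: in={} → {} (no change)
  #5 pop 4: in={0} → {2} (was {}); enqueue [0]
  #6 pop 5: in={0} → {0,1} (was {}); enqueue []
  #7 pop 6: in={2} → {0,1,2} (was {}); enqueue [5]
  #8 pop 1: in={0,1,2} → {0,2} (was {0}); enqueue [4]
  #9 pop 0: in={2} → {} (no change)
  #10 pop 5: in={0,1,2} → {0,1,2} (was {0,1}); enqueue [1]
  #11 pop 4: in={0,2} → {2} (no change)
  #12 pop 1: in={0,1,2} → {0,2} (no change)

Fixpoint:
  val[0] = {}
  val[1] = {0,2}
  val[2] = {2}
  val[3] = {}
  val[4] = {2}
  val[5] = {0,1,2}
  val[6] = {0,1,2}

{0,1,2}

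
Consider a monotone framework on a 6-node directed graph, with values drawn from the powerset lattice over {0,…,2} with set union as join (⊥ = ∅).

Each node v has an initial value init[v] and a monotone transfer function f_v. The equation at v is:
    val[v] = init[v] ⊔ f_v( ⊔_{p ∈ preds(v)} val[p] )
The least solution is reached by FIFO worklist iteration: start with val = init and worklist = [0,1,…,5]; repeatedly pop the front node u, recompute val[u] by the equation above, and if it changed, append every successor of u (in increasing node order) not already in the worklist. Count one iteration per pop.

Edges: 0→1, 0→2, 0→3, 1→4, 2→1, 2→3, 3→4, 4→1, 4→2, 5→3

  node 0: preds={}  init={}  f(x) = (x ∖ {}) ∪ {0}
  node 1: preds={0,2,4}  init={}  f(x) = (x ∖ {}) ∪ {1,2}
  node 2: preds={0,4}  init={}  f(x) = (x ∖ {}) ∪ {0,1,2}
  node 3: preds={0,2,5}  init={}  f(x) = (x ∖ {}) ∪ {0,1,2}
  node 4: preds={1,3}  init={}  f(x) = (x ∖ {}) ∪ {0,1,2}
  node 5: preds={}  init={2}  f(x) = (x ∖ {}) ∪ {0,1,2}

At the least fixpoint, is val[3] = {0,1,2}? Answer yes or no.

yes

Worklist (9 pops):
  #1 pop 0: in={} → {0} (was {}); enqueue []
  #2 pop 1: in={0} → {0,1,2} (was {}); enqueue []
  #3 pop 2: in={0} → {0,1,2} (was {}); enqueue [1]
  #4 pop 3: in={0,1,2} → {0,1,2} (was {}); enqueue []
  #5 pop 4: in={0,1,2} → {0,1,2} (was {}); enqueue [2]
  #6 pop 5: in={} → {0,1,2} (was {2}); enqueue [3]
  #7 pop 1: in={0,1,2} → {0,1,2} (no change)
  #8 pop 2: in={0,1,2} → {0,1,2} (no change)
  #9 pop 3: in={0,1,2} → {0,1,2} (no change)

Fixpoint:
  val[0] = {0}
  val[1] = {0,1,2}
  val[2] = {0,1,2}
  val[3] = {0,1,2}
  val[4] = {0,1,2}
  val[5] = {0,1,2}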